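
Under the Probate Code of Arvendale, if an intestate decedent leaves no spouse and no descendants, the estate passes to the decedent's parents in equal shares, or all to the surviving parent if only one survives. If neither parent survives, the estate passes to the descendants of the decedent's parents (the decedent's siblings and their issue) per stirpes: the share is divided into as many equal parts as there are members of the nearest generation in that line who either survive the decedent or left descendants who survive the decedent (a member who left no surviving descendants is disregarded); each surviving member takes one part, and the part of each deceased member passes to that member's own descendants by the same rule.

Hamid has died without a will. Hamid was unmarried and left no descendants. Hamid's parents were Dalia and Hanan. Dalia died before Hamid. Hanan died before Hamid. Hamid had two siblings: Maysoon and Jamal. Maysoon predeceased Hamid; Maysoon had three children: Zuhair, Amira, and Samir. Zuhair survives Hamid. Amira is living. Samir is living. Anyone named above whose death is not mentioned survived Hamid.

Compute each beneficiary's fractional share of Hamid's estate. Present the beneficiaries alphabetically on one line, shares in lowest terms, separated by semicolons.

Amira 1/6; Jamal 1/2; Samir 1/6; Zuhair 1/6

Neither parent survives and there are no descendants, so the estate passes to Hamid's siblings and their issue per stirpes.
The estate is divided into 2 equal shares of 1/2 among Maysoon, Jamal.
Maysoon predeceased; the 1/2 allotted to Maysoon's branch passes to Maysoon's issue by representation.
The 1/2 is divided into 3 equal shares of 1/6 among Zuhair, Amira, Samir.
Zuhair is living and takes 1/6.
Amira is living and takes 1/6.
Samir is living and takes 1/6.
Jamal is living and takes 1/2.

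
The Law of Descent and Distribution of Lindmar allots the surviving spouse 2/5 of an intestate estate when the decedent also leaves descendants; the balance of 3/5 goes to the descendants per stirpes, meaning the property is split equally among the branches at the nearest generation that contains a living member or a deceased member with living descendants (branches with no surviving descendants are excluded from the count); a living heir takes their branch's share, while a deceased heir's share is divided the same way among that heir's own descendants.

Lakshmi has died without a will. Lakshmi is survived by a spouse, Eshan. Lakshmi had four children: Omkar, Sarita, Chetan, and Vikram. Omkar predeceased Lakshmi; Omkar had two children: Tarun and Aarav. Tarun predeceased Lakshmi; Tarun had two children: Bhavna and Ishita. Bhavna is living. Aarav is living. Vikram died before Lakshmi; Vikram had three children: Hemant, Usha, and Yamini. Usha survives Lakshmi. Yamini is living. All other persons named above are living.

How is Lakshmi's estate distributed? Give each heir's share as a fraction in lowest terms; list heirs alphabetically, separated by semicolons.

Aarav 3/40; Bhavna 3/80; Chetan 3/20; Eshan 2/5; Hemant 1/20; Ishita 3/80; Sarita 3/20; Usha 1/20; Yamini 1/20

Eshan, as surviving spouse, takes 2/5.
The remaining 3/5 passes to Lakshmi's descendants per stirpes.
The 3/5 is divided into 4 equal shares of 3/20 among Omkar, Sarita, Chetan, Vikram.
Omkar predeceased; the 3/20 allotted to Omkar's branch passes to Omkar's issue by representation.
The 3/20 is divided into 2 equal shares of 3/40 among Tarun, Aarav.
Tarun predeceased; the 3/40 allotted to Tarun's branch passes to Tarun's issue by representation.
The 3/40 is divided into 2 equal shares of 3/80 among Bhavna, Ishita.
Bhavna is living and takes 3/80.
Ishita is living and takes 3/80.
Aarav is living and takes 3/40.
Sarita is living and takes 3/20.
Chetan is living and takes 3/20.
Vikram predeceased; the 3/20 allotted to Vikram's branch passes to Vikram's issue by representation.
The 3/20 is divided into 3 equal shares of 1/20 among Hemant, Usha, Yamini.
Hemant is living and takes 1/20.
Usha is living and takes 1/20.
Yamini is living and takes 1/20.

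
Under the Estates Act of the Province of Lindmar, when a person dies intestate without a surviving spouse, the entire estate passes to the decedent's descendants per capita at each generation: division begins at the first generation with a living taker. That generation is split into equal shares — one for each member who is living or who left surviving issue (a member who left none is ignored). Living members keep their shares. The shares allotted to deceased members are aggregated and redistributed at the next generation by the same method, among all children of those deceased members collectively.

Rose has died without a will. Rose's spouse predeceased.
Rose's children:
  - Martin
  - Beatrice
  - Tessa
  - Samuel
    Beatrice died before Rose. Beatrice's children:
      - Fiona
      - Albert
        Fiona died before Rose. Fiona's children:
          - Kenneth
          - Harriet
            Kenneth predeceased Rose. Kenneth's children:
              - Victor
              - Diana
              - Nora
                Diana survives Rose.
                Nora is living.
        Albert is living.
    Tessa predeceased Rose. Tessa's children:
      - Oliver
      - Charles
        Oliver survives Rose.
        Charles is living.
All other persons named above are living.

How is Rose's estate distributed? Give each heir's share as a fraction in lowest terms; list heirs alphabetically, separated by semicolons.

There is no surviving spouse, so the entire estate passes to Rose's descendants per capita at each generation.
At generation 1 (Martin, Beatrice, Tessa, Samuel) there are 4 shares of (1)/4 = 1/4 each.
Living: Martin and Samuel — each takes 1/4.
Deceased: Beatrice and Tessa. Their combined 1/2 is pooled and carried to generation 2.
At generation 2 (Fiona, Albert, Oliver, Charles) there are 4 shares of (1/2)/4 = 1/8 each.
Living: Albert, Oliver, and Charles — each takes 1/8.
Deceased: Fiona. That 1/8 share is carried to generation 3.
At generation 3 (Kenneth, Harriet) there are 2 shares of (1/8)/2 = 1/16 each.
Living: Harriet — each takes 1/16.
Deceased: Kenneth. That 1/16 share is carried to generation 4.
At generation 4 (Victor, Diana, Nora) there are 3 shares of (1/16)/3 = 1/48 each.
Living: Victor, Diana, and Nora — each takes 1/48.

Albert 1/8; Charles 1/8; Diana 1/48; Harriet 1/16; Martin 1/4; Nora 1/48; Oliver 1/8; Samuel 1/4; Victor 1/48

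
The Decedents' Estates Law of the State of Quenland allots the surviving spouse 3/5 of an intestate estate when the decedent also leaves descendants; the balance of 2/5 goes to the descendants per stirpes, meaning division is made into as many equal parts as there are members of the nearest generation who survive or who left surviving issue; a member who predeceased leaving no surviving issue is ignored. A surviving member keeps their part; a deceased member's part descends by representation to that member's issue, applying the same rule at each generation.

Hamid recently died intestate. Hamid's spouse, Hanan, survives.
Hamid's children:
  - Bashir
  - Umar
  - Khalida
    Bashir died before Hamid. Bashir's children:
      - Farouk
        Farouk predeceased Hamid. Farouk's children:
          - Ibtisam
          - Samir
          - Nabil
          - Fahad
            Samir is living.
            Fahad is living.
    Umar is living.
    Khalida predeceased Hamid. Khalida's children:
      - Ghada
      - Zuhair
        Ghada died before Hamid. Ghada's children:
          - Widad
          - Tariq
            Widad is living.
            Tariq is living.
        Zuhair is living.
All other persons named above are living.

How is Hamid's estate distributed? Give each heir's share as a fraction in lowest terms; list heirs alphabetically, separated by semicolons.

Fahad 1/30; Hanan 3/5; Ibtisam 1/30; Nabil 1/30; Samir 1/30; Tariq 1/30; Umar 2/15; Widad 1/30; Zuhair 1/15

Hanan, as surviving spouse, takes 3/5.
The remaining 2/5 passes to Hamid's descendants per stirpes.
The 2/5 is divided into 3 equal shares of 2/15 among Bashir, Umar, Khalida.
Bashir predeceased; the 2/15 allotted to Bashir's branch passes to Bashir's issue by representation.
Farouk's line is the sole branch at this level, so the full 2/15 passes to Farouk's issue by representation.
The 2/15 is divided into 4 equal shares of 1/30 among Ibtisam, Samir, Nabil, Fahad.
Ibtisam is living and takes 1/30.
Samir is living and takes 1/30.
Nabil is living and takes 1/30.
Fahad is living and takes 1/30.
Umar is living and takes 2/15.
Khalida predeceased; the 2/15 allotted to Khalida's branch passes to Khalida's issue by representation.
The 2/15 is divided into 2 equal shares of 1/15 among Ghada, Zuhair.
Ghada predeceased; the 1/15 allotted to Ghada's branch passes to Ghada's issue by representation.
The 1/15 is divided into 2 equal shares of 1/30 among Widad, Tariq.
Widad is living and takes 1/30.
Tariq is living and takes 1/30.
Zuhair is living and takes 1/15.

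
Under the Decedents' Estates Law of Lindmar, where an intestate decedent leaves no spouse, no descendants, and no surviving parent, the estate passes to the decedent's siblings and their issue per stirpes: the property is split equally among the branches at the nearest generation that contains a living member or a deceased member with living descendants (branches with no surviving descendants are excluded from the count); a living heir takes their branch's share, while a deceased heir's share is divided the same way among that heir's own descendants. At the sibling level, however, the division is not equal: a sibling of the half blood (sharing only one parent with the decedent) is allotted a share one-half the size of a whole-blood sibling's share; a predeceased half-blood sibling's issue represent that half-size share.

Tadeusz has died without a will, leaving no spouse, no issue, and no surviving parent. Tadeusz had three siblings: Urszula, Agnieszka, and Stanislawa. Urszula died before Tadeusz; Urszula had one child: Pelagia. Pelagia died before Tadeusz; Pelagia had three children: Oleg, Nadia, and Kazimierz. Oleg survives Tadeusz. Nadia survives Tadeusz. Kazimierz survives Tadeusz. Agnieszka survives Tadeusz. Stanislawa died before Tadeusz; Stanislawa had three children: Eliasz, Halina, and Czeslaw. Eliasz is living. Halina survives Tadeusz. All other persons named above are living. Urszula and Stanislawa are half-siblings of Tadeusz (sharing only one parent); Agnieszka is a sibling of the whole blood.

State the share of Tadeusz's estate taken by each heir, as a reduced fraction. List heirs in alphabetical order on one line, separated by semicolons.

No spouse, descendants, or parent survives, so the estate passes to Tadeusz's siblings per stirpes.
Half-blood siblings count for one-half the weight of whole-blood siblings at the initial division.
Dividing 1 in proportion to weights (total weight 2): Urszula (weight 1/2) → 1/4; Agnieszka (weight 1) → 1/2; Stanislawa (weight 1/2) → 1/4.
Urszula predeceased; the 1/4 allotted to Urszula's branch passes to Urszula's issue by representation.
Pelagia's line is the sole branch at this level, so the full 1/4 passes to Pelagia's issue by representation.
The 1/4 is divided into 3 equal shares of 1/12 among Oleg, Nadia, Kazimierz.
Oleg is living and takes 1/12.
Nadia is living and takes 1/12.
Kazimierz is living and takes 1/12.
Agnieszka is living and takes 1/2.
Stanislawa predeceased; the 1/4 allotted to Stanislawa's branch passes to Stanislawa's issue by representation.
The 1/4 is divided into 3 equal shares of 1/12 among Eliasz, Halina, Czeslaw.
Eliasz is living and takes 1/12.
Halina is living and takes 1/12.
Czeslaw is living and takes 1/12.

Agnieszka 1/2; Czeslaw 1/12; Eliasz 1/12; Halina 1/12; Kazimierz 1/12; Nadia 1/12; Oleg 1/12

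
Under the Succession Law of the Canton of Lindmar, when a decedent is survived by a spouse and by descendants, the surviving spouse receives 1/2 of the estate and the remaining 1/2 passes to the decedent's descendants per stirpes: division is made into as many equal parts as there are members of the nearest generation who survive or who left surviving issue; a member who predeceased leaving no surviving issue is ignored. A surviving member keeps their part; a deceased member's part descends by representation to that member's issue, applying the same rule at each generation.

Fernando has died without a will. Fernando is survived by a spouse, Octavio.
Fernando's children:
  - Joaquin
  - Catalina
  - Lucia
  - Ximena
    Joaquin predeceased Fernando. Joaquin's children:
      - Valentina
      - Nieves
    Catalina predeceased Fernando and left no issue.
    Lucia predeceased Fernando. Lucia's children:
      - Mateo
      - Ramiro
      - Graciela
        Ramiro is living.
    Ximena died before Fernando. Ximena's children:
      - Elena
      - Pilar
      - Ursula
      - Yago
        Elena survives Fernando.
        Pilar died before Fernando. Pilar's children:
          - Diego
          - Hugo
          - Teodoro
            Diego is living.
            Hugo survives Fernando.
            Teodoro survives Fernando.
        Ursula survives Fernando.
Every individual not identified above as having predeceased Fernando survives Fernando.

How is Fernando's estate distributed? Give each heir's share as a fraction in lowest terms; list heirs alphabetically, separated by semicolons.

Octavio, as surviving spouse, takes 1/2.
The remaining 1/2 passes to Fernando's descendants per stirpes.
Catalina left no surviving issue, so that branch lapses and is disregarded.
The 1/2 is divided into 3 equal shares of 1/6 among Joaquin, Lucia, Ximena.
Joaquin predeceased; the 1/6 allotted to Joaquin's branch passes to Joaquin's issue by representation.
The 1/6 is divided into 2 equal shares of 1/12 among Valentina, Nieves.
Valentina is living and takes 1/12.
Nieves is living and takes 1/12.
Lucia predeceased; the 1/6 allotted to Lucia's branch passes to Lucia's issue by representation.
The 1/6 is divided into 3 equal shares of 1/18 among Mateo, Ramiro, Graciela.
Mateo is living and takes 1/18.
Ramiro is living and takes 1/18.
Graciela is living and takes 1/18.
Ximena predeceased; the 1/6 allotted to Ximena's branch passes to Ximena's issue by representation.
The 1/6 is divided into 4 equal shares of 1/24 among Elena, Pilar, Ursula, Yago.
Elena is living and takes 1/24.
Pilar predeceased; the 1/24 allotted to Pilar's branch passes to Pilar's issue by representation.
The 1/24 is divided into 3 equal shares of 1/72 among Diego, Hugo, Teodoro.
Diego is living and takes 1/72.
Hugo is living and takes 1/72.
Teodoro is living and takes 1/72.
Ursula is living and takes 1/24.
Yago is living and takes 1/24.

Diego 1/72; Elena 1/24; Graciela 1/18; Hugo 1/72; Mateo 1/18; Nieves 1/12; Octavio 1/2; Ramiro 1/18; Teodoro 1/72; Ursula 1/24; Valentina 1/12; Yago 1/24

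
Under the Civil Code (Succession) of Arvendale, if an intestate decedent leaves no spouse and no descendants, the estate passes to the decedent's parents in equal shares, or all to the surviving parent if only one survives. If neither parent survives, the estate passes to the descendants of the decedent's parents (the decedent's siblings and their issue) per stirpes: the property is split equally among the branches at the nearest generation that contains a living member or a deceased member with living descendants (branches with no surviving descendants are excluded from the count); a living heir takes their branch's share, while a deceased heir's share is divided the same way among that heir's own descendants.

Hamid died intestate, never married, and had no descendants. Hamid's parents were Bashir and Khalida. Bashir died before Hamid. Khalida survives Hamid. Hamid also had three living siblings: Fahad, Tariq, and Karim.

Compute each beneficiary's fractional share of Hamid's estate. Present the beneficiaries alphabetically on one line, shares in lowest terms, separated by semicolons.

Khalida 1

Only one parent, Khalida, survives, so Khalida takes the entire estate. The siblings take nothing because a surviving parent has priority.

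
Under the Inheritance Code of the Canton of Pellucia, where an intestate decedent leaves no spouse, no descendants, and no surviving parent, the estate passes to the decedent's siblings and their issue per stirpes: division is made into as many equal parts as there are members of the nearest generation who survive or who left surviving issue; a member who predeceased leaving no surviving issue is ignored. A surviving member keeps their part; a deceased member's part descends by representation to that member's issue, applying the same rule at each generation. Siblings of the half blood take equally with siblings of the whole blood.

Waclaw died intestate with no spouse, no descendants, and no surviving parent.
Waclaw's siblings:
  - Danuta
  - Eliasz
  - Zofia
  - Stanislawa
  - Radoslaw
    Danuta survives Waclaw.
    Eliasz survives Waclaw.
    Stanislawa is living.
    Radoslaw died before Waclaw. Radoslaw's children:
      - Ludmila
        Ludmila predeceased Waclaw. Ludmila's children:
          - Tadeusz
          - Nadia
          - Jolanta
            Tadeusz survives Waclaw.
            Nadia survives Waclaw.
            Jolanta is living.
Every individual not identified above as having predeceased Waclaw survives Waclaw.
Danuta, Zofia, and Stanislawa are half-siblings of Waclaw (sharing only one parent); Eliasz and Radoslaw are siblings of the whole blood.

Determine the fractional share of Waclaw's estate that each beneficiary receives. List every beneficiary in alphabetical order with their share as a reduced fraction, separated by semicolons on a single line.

Danuta 1/5; Eliasz 1/5; Jolanta 1/15; Nadia 1/15; Stanislawa 1/5; Tadeusz 1/15; Zofia 1/5

No spouse, descendants, or parent survives, so the estate passes to Waclaw's siblings per stirpes.
Half-blood and whole-blood siblings take equally under the stated rule.
The estate is divided into 5 equal shares of 1/5 among Danuta, Eliasz, Zofia, Stanislawa, Radoslaw.
Danuta is living and takes 1/5.
Eliasz is living and takes 1/5.
Zofia is living and takes 1/5.
Stanislawa is living and takes 1/5.
Radoslaw predeceased; the 1/5 allotted to Radoslaw's branch passes to Radoslaw's issue by representation.
Ludmila's line is the sole branch at this level, so the full 1/5 passes to Ludmila's issue by representation.
The 1/5 is divided into 3 equal shares of 1/15 among Tadeusz, Nadia, Jolanta.
Tadeusz is living and takes 1/15.
Nadia is living and takes 1/15.
Jolanta is living and takes 1/15.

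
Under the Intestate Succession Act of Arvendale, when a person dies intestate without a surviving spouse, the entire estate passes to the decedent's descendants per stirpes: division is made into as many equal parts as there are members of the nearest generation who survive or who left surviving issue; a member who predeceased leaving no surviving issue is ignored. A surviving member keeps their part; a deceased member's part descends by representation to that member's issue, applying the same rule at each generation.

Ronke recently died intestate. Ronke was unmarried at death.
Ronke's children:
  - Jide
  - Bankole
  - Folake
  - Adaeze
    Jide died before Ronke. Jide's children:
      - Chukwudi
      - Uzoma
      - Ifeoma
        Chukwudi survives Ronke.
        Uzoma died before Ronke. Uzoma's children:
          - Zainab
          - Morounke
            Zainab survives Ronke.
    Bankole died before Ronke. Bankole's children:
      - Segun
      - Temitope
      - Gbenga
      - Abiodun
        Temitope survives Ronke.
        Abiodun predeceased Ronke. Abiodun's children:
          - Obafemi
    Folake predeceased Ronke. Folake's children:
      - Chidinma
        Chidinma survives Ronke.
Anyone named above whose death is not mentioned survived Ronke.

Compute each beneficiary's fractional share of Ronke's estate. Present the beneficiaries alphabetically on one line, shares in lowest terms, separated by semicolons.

Adaeze 1/4; Chidinma 1/4; Chukwudi 1/12; Gbenga 1/16; Ifeoma 1/12; Morounke 1/24; Obafemi 1/16; Segun 1/16; Temitope 1/16; Zainab 1/24

There is no surviving spouse, so the entire estate passes to Ronke's descendants per stirpes.
The estate is divided into 4 equal shares of 1/4 among Jide, Bankole, Folake, Adaeze.
Jide predeceased; the 1/4 allotted to Jide's branch passes to Jide's issue by representation.
The 1/4 is divided into 3 equal shares of 1/12 among Chukwudi, Uzoma, Ifeoma.
Chukwudi is living and takes 1/12.
Uzoma predeceased; the 1/12 allotted to Uzoma's branch passes to Uzoma's issue by representation.
The 1/12 is divided into 2 equal shares of 1/24 among Zainab, Morounke.
Zainab is living and takes 1/24.
Morounke is living and takes 1/24.
Ifeoma is living and takes 1/12.
Bankole predeceased; the 1/4 allotted to Bankole's branch passes to Bankole's issue by representation.
The 1/4 is divided into 4 equal shares of 1/16 among Segun, Temitope, Gbenga, Abiodun.
Segun is living and takes 1/16.
Temitope is living and takes 1/16.
Gbenga is living and takes 1/16.
Abiodun predeceased; the 1/16 allotted to Abiodun's branch passes to Abiodun's issue by representation.
Obafemi is the sole taker at this level and receives the full 1/16.
Folake predeceased; the 1/4 allotted to Folake's branch passes to Folake's issue by representation.
Chidinma is the sole taker at this level and receives the full 1/4.
Adaeze is living and takes 1/4.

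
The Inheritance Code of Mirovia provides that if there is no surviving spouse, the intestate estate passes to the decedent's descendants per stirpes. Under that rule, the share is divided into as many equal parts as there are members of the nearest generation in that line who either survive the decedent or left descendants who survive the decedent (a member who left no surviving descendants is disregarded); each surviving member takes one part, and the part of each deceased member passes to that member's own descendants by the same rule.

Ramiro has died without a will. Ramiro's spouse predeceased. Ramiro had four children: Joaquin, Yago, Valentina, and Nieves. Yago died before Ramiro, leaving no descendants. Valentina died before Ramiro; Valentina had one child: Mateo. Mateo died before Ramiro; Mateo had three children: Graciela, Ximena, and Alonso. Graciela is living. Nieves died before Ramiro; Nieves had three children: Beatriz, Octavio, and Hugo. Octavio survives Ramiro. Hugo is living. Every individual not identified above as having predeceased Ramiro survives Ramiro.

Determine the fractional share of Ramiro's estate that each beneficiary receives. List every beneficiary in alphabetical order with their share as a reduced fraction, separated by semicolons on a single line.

There is no surviving spouse, so the entire estate passes to Ramiro's descendants per stirpes.
Yago left no surviving issue, so that branch lapses and is disregarded.
The estate is divided into 3 equal shares of 1/3 among Joaquin, Valentina, Nieves.
Joaquin is living and takes 1/3.
Valentina predeceased; the 1/3 allotted to Valentina's branch passes to Valentina's issue by representation.
Mateo's line is the sole branch at this level, so the full 1/3 passes to Mateo's issue by representation.
The 1/3 is divided into 3 equal shares of 1/9 among Graciela, Ximena, Alonso.
Graciela is living and takes 1/9.
Ximena is living and takes 1/9.
Alonso is living and takes 1/9.
Nieves predeceased; the 1/3 allotted to Nieves's branch passes to Nieves's issue by representation.
The 1/3 is divided into 3 equal shares of 1/9 among Beatriz, Octavio, Hugo.
Beatriz is living and takes 1/9.
Octavio is living and takes 1/9.
Hugo is living and takes 1/9.

Alonso 1/9; Beatriz 1/9; Graciela 1/9; Hugo 1/9; Joaquin 1/3; Octavio 1/9; Ximena 1/9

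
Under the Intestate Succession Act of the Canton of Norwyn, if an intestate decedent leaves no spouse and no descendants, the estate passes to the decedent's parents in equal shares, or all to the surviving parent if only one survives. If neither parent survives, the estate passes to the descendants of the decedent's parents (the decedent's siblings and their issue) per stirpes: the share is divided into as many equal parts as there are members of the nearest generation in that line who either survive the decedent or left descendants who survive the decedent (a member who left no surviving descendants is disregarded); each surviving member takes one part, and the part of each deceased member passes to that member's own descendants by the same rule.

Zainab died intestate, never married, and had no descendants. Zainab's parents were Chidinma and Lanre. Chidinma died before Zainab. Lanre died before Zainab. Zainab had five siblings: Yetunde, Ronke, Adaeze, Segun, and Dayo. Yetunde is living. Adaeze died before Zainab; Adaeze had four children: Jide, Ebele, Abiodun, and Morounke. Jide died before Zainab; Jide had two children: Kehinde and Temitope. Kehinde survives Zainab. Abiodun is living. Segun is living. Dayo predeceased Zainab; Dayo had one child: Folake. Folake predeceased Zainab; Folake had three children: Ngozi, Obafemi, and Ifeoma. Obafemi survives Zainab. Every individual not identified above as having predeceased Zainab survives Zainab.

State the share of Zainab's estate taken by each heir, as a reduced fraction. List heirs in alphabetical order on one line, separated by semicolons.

Neither parent survives and there are no descendants, so the estate passes to Zainab's siblings and their issue per stirpes.
The estate is divided into 5 equal shares of 1/5 among Yetunde, Ronke, Adaeze, Segun, Dayo.
Yetunde is living and takes 1/5.
Ronke is living and takes 1/5.
Adaeze predeceased; the 1/5 allotted to Adaeze's branch passes to Adaeze's issue by representation.
The 1/5 is divided into 4 equal shares of 1/20 among Jide, Ebele, Abiodun, Morounke.
Jide predeceased; the 1/20 allotted to Jide's branch passes to Jide's issue by representation.
The 1/20 is divided into 2 equal shares of 1/40 among Kehinde, Temitope.
Kehinde is living and takes 1/40.
Temitope is living and takes 1/40.
Ebele is living and takes 1/20.
Abiodun is living and takes 1/20.
Morounke is living and takes 1/20.
Segun is living and takes 1/5.
Dayo predeceased; the 1/5 allotted to Dayo's branch passes to Dayo's issue by representation.
Folake's line is the sole branch at this level, so the full 1/5 passes to Folake's issue by representation.
The 1/5 is divided into 3 equal shares of 1/15 among Ngozi, Obafemi, Ifeoma.
Ngozi is living and takes 1/15.
Obafemi is living and takes 1/15.
Ifeoma is living and takes 1/15.

Abiodun 1/20; Ebele 1/20; Ifeoma 1/15; Kehinde 1/40; Morounke 1/20; Ngozi 1/15; Obafemi 1/15; Ronke 1/5; Segun 1/5; Temitope 1/40; Yetunde 1/5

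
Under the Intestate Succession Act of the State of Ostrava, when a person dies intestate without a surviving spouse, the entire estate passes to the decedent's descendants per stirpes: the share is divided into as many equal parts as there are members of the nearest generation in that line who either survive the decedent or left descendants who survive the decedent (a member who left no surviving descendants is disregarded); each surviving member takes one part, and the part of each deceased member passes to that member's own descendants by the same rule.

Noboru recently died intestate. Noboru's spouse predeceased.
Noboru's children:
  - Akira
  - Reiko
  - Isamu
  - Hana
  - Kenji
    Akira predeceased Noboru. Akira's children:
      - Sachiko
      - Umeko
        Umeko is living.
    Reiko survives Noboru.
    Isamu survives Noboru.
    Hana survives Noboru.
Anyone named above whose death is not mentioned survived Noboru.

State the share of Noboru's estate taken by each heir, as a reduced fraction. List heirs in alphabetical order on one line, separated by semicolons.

Hana 1/5; Isamu 1/5; Kenji 1/5; Reiko 1/5; Sachiko 1/10; Umeko 1/10

There is no surviving spouse, so the entire estate passes to Noboru's descendants per stirpes.
The estate is divided into 5 equal shares of 1/5 among Akira, Reiko, Isamu, Hana, Kenji.
Akira predeceased; the 1/5 allotted to Akira's branch passes to Akira's issue by representation.
The 1/5 is divided into 2 equal shares of 1/10 among Sachiko, Umeko.
Sachiko is living and takes 1/10.
Umeko is living and takes 1/10.
Reiko is living and takes 1/5.
Isamu is living and takes 1/5.
Hana is living and takes 1/5.
Kenji is living and takes 1/5.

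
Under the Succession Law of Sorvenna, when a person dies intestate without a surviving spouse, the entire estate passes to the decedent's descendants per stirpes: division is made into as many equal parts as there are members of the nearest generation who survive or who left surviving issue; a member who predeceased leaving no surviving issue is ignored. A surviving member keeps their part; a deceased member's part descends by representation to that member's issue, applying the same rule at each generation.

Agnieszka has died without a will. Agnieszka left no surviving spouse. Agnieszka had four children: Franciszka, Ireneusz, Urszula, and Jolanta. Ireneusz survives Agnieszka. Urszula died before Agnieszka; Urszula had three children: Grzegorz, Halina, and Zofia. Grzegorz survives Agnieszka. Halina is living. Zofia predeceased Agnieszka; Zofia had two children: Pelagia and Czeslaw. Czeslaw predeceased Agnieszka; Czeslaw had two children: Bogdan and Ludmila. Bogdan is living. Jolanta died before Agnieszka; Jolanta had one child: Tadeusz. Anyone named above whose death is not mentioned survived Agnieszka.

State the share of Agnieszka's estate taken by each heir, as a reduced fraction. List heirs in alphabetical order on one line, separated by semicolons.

There is no surviving spouse, so the entire estate passes to Agnieszka's descendants per stirpes.
The estate is divided into 4 equal shares of 1/4 among Franciszka, Ireneusz, Urszula, Jolanta.
Franciszka is living and takes 1/4.
Ireneusz is living and takes 1/4.
Urszula predeceased; the 1/4 allotted to Urszula's branch passes to Urszula's issue by representation.
The 1/4 is divided into 3 equal shares of 1/12 among Grzegorz, Halina, Zofia.
Grzegorz is living and takes 1/12.
Halina is living and takes 1/12.
Zofia predeceased; the 1/12 allotted to Zofia's branch passes to Zofia's issue by representation.
The 1/12 is divided into 2 equal shares of 1/24 among Pelagia, Czeslaw.
Pelagia is living and takes 1/24.
Czeslaw predeceased; the 1/24 allotted to Czeslaw's branch passes to Czeslaw's issue by representation.
The 1/24 is divided into 2 equal shares of 1/48 among Bogdan, Ludmila.
Bogdan is living and takes 1/48.
Ludmila is living and takes 1/48.
Jolanta predeceased; the 1/4 allotted to Jolanta's branch passes to Jolanta's issue by representation.
Tadeusz is the sole taker at this level and receives the full 1/4.

Bogdan 1/48; Franciszka 1/4; Grzegorz 1/12; Halina 1/12; Ireneusz 1/4; Ludmila 1/48; Pelagia 1/24; Tadeusz 1/4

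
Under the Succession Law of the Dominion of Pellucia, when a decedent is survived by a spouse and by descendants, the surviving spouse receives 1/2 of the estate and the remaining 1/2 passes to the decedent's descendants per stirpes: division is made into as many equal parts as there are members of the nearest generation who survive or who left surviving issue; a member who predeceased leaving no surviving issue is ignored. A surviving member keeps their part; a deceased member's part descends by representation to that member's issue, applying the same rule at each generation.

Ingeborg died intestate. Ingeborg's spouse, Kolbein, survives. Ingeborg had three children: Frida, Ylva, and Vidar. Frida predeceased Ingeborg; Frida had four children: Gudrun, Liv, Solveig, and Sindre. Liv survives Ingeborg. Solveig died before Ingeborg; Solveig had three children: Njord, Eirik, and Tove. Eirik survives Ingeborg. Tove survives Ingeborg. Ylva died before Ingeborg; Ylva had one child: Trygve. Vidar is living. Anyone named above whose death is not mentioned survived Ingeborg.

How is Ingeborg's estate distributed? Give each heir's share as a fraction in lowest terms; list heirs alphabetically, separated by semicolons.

Eirik 1/72; Gudrun 1/24; Kolbein 1/2; Liv 1/24; Njord 1/72; Sindre 1/24; Tove 1/72; Trygve 1/6; Vidar 1/6

Kolbein, as surviving spouse, takes 1/2.
The remaining 1/2 passes to Ingeborg's descendants per stirpes.
The 1/2 is divided into 3 equal shares of 1/6 among Frida, Ylva, Vidar.
Frida predeceased; the 1/6 allotted to Frida's branch passes to Frida's issue by representation.
The 1/6 is divided into 4 equal shares of 1/24 among Gudrun, Liv, Solveig, Sindre.
Gudrun is living and takes 1/24.
Liv is living and takes 1/24.
Solveig predeceased; the 1/24 allotted to Solveig's branch passes to Solveig's issue by representation.
The 1/24 is divided into 3 equal shares of 1/72 among Njord, Eirik, Tove.
Njord is living and takes 1/72.
Eirik is living and takes 1/72.
Tove is living and takes 1/72.
Sindre is living and takes 1/24.
Ylva predeceased; the 1/6 allotted to Ylva's branch passes to Ylva's issue by representation.
Trygve is the sole taker at this level and receives the full 1/6.
Vidar is living and takes 1/6.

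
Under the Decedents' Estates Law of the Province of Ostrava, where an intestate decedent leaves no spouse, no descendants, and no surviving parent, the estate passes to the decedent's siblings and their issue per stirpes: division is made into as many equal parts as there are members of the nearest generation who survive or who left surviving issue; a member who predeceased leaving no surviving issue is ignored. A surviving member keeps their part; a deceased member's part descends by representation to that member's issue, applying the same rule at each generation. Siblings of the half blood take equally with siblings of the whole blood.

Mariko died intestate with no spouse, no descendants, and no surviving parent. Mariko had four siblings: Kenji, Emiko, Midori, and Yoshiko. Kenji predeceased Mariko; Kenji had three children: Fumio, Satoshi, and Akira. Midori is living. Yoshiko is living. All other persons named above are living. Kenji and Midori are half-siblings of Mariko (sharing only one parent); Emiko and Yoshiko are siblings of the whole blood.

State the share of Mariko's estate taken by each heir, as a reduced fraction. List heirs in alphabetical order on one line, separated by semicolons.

Akira 1/12; Emiko 1/4; Fumio 1/12; Midori 1/4; Satoshi 1/12; Yoshiko 1/4

No spouse, descendants, or parent survives, so the estate passes to Mariko's siblings per stirpes.
Half-blood and whole-blood siblings take equally under the stated rule.
The estate is divided into 4 equal shares of 1/4 among Kenji, Emiko, Midori, Yoshiko.
Kenji predeceased; the 1/4 allotted to Kenji's branch passes to Kenji's issue by representation.
The 1/4 is divided into 3 equal shares of 1/12 among Fumio, Satoshi, Akira.
Fumio is living and takes 1/12.
Satoshi is living and takes 1/12.
Akira is living and takes 1/12.
Emiko is living and takes 1/4.
Midori is living and takes 1/4.
Yoshiko is living and takes 1/4.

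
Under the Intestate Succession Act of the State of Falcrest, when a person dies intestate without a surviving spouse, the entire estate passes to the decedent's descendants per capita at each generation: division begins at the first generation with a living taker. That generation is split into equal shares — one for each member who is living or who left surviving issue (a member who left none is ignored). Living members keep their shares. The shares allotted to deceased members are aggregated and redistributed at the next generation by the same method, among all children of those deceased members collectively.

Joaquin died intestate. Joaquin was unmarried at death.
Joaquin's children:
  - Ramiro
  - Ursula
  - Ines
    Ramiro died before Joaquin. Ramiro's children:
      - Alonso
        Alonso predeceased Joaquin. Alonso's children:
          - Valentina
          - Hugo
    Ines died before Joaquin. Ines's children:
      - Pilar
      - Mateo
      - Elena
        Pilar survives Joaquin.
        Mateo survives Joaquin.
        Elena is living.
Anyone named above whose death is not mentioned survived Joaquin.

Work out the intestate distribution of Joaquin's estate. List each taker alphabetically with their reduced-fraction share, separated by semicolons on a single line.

There is no surviving spouse, so the entire estate passes to Joaquin's descendants per capita at each generation.
At generation 1 (Ramiro, Ursula, Ines) there are 3 shares of (1)/3 = 1/3 each.
Living: Ursula — each takes 1/3.
Deceased: Ramiro and Ines. Their combined 2/3 is pooled and carried to generation 2.
At generation 2 (Alonso, Pilar, Mateo, Elena) there are 4 shares of (2/3)/4 = 1/6 each.
Living: Pilar, Mateo, and Elena — each takes 1/6.
Deceased: Alonso. That 1/6 share is carried to generation 3.
At generation 3 (Valentina, Hugo) there are 2 shares of (1/6)/2 = 1/12 each.
Living: Valentina and Hugo — each takes 1/12.

Elena 1/6; Hugo 1/12; Mateo 1/6; Pilar 1/6; Ursula 1/3; Valentina 1/12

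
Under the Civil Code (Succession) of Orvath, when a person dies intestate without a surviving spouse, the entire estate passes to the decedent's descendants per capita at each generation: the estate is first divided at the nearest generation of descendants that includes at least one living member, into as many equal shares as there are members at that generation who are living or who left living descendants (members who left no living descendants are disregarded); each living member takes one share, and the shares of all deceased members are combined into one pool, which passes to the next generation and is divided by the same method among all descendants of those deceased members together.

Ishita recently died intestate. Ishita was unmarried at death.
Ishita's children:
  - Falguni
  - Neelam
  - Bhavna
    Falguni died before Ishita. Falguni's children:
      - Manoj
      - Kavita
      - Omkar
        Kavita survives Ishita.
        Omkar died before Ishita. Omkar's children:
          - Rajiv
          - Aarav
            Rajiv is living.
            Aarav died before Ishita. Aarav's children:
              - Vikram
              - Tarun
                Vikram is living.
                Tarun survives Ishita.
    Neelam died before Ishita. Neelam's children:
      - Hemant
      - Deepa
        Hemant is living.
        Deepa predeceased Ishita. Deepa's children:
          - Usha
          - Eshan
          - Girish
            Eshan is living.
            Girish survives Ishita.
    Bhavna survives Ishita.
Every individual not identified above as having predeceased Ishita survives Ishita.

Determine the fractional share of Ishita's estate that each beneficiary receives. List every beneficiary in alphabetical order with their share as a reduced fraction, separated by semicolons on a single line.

Bhavna 1/3; Eshan 4/75; Girish 4/75; Hemant 2/15; Kavita 2/15; Manoj 2/15; Rajiv 4/75; Tarun 2/75; Usha 4/75; Vikram 2/75

There is no surviving spouse, so the entire estate passes to Ishita's descendants per capita at each generation.
At generation 1 (Falguni, Neelam, Bhavna) there are 3 shares of (1)/3 = 1/3 each.
Living: Bhavna — each takes 1/3.
Deceased: Falguni and Neelam. Their combined 2/3 is pooled and carried to generation 2.
At generation 2 (Manoj, Kavita, Omkar, Hemant, Deepa) there are 5 shares of (2/3)/5 = 2/15 each.
Living: Manoj, Kavita, and Hemant — each takes 2/15.
Deceased: Omkar and Deepa. Their combined 4/15 is pooled and carried to generation 3.
At generation 3 (Rajiv, Aarav, Usha, Eshan, Girish) there are 5 shares of (4/15)/5 = 4/75 each.
Living: Rajiv, Usha, Eshan, and Girish — each takes 4/75.
Deceased: Aarav. That 4/75 share is carried to generation 4.
At generation 4 (Vikram, Tarun) there are 2 shares of (4/75)/2 = 2/75 each.
Living: Vikram and Tarun — each takes 2/75.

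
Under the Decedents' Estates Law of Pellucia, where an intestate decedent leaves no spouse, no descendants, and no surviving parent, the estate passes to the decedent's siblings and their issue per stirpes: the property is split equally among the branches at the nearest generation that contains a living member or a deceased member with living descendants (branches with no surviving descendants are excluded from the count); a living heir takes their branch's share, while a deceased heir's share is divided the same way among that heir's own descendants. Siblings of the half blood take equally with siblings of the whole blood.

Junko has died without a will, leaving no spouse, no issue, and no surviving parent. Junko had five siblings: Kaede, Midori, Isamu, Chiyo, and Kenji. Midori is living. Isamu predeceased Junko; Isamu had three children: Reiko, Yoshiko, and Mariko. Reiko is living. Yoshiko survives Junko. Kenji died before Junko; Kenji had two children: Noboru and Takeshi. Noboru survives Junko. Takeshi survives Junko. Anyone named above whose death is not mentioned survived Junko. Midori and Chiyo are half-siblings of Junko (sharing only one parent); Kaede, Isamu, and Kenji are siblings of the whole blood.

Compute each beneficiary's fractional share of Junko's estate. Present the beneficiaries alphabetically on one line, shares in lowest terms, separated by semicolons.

Chiyo 1/5; Kaede 1/5; Mariko 1/15; Midori 1/5; Noboru 1/10; Reiko 1/15; Takeshi 1/10; Yoshiko 1/15

No spouse, descendants, or parent survives, so the estate passes to Junko's siblings per stirpes.
Half-blood and whole-blood siblings take equally under the stated rule.
The estate is divided into 5 equal shares of 1/5 among Kaede, Midori, Isamu, Chiyo, Kenji.
Kaede is living and takes 1/5.
Midori is living and takes 1/5.
Isamu predeceased; the 1/5 allotted to Isamu's branch passes to Isamu's issue by representation.
The 1/5 is divided into 3 equal shares of 1/15 among Reiko, Yoshiko, Mariko.
Reiko is living and takes 1/15.
Yoshiko is living and takes 1/15.
Mariko is living and takes 1/15.
Chiyo is living and takes 1/5.
Kenji predeceased; the 1/5 allotted to Kenji's branch passes to Kenji's issue by representation.
The 1/5 is divided into 2 equal shares of 1/10 among Noboru, Takeshi.
Noboru is living and takes 1/10.
Takeshi is living and takes 1/10.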